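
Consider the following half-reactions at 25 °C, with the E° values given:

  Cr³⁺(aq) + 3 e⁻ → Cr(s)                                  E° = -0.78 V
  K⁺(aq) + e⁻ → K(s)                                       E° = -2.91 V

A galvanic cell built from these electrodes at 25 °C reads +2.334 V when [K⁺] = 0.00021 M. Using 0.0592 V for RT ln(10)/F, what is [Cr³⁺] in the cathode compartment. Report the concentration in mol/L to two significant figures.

Cr³⁺/Cr is the cathode, K⁺/K the anode: E°cell = +2.13 V, n = 3.
Overall reaction: Cr³⁺(aq) + 3 K(s) → Cr(s) + 3 K⁺(aq); Q = [K⁺]^3/[Cr³⁺]^1.
From E = E° − (0.0592/n) log Q: log Q = (E° − E)·n/0.0592 = (+2.13 − (+2.334))·3/0.0592 = -10.3378.
So 1·log[Cr³⁺] = 3·log(0.00021) − log Q = -11.0333 − (-10.3378) = -0.6955; [Cr³⁺] = 10^(-0.6955) ≈ 0.20 M.

0.20 M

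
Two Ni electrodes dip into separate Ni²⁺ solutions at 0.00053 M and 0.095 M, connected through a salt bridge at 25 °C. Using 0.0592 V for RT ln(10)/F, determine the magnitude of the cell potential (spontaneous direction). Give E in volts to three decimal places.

For a concentration cell E°cell = 0. The 0.095 M side is the cathode (reduction is favoured where [Ni²⁺] is higher).
With n = 2, E = −(0.0592/2) log([Ni²⁺]ₐₙ/[Ni²⁺]꜀ₐₜ) = −(0.0592/2) log(0.00053/0.095) = −(0.0592/2)(-2.253) = +0.067 V.

+0.067 V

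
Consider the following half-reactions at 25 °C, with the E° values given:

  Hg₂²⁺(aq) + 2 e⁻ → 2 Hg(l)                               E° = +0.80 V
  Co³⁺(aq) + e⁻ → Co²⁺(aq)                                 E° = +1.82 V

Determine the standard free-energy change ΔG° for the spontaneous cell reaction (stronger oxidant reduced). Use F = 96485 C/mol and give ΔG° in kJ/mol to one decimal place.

-196.8 kJ/mol

Co³⁺/Co²⁺ (E° = +1.82 V) is the cathode; Hg₂²⁺/Hg (E° = +0.80 V) is the anode, so E°cell = +1.02 V.
Balancing electrons gives n = 2 (lcm of 1 and 2).
ΔG° = −nFE° = −(2)(96485)(+1.02) = -196,829 J = -196.8 kJ/mol.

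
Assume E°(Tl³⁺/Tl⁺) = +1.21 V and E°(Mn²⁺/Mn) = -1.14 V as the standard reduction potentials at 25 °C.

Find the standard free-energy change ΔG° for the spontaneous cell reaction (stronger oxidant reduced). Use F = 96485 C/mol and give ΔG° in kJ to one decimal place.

Tl³⁺/Tl⁺ (E° = +1.21 V) is the cathode; Mn²⁺/Mn (E° = -1.14 V) is the anode, so E°cell = +2.35 V.
Balancing electrons gives n = 2 (lcm of 2 and 2).
ΔG° = −nFE° = −(2)(96485)(+2.35) = -453,480 J = -453.5 kJ.

-453.5 kJ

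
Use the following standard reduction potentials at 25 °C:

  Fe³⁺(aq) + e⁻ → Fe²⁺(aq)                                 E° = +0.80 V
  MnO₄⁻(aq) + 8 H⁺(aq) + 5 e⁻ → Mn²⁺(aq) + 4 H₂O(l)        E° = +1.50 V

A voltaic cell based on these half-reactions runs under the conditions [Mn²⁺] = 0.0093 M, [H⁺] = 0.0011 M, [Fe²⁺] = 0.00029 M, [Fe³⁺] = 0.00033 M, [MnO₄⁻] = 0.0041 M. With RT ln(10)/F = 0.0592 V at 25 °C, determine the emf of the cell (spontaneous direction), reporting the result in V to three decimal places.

MnO₄⁻/Mn²⁺ is the cathode (higher E°), Fe³⁺/Fe²⁺ the anode: E°cell = +1.50 − (+0.80) = +0.70 V, n = 5.
Overall: MnO₄⁻(aq) + 8 H⁺(aq) + 5 Fe²⁺(aq) → Mn²⁺(aq) + 4 H₂O(l) + 5 Fe³⁺(aq)
Q = [Mn²⁺]·[Fe³⁺]^5 / ([MnO₄⁻]·[H⁺]^8·[Fe²⁺]^5); log Q = 24.305.
E = E° − (0.0592/n) log Q = +0.70 − (0.0592/5)(24.305) = +0.412 V.

+0.412 V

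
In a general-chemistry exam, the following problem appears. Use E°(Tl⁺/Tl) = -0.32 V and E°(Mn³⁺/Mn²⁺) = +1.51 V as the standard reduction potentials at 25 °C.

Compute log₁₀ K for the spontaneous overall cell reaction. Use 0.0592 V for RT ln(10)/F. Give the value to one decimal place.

30.9

Cathode: Mn³⁺/Mn²⁺; anode: Tl⁺/Tl. E°cell = +1.83 V, n = 1.
log K = nE°cell / 0.0592 = (1)(+1.83) / 0.0592 = 30.9.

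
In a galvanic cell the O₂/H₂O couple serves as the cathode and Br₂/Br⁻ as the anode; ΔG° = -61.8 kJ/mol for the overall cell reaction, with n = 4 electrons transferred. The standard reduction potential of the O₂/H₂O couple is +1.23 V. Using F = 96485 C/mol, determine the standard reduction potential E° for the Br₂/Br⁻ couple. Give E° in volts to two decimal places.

+1.07 V

E°cell = −ΔG°/(nF) = −(-61.8×10³)/((4)(96485)) = +0.160 V.
Since O₂/H₂O is the cathode and Br₂/Br⁻ the anode, E°cell = E°(O₂/H₂O) − E°(Br₂/Br⁻).
So E°(Br₂/Br⁻) = E°(O₂/H₂O) − E°cell = (+1.23) − (+0.160) = +1.07 V.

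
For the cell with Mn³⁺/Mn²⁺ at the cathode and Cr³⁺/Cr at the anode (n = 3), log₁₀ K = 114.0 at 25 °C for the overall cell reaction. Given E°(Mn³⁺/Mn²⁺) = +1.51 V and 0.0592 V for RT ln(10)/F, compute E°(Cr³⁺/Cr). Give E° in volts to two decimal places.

-0.74 V

E°cell = (0.0592/n)·log K = (0.0592/3)(114.0) = +2.250 V.
Since Mn³⁺/Mn²⁺ is the cathode and Cr³⁺/Cr the anode, E°cell = E°(Mn³⁺/Mn²⁺) − E°(Cr³⁺/Cr).
So E°(Cr³⁺/Cr) = E°(Mn³⁺/Mn²⁺) − E°cell = (+1.51) − (+2.250) = -0.74 V.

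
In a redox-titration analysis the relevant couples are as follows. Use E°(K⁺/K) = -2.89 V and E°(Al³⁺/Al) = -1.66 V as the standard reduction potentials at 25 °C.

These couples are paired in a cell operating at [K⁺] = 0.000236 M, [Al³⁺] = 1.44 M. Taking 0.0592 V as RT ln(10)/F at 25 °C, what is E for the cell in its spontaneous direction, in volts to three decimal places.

+1.448 V

Al³⁺/Al is the cathode (higher E°), K⁺/K the anode: E°cell = -1.66 − (-2.89) = +1.23 V, n = 3.
Overall: Al³⁺(aq) + 3 K(s) → Al(s) + 3 K⁺(aq)
Q = [K⁺]^3 / ([Al³⁺]); log Q = -11.040.
E = E° − (0.0592/n) log Q = +1.23 − (0.0592/3)(-11.040) = +1.448 V.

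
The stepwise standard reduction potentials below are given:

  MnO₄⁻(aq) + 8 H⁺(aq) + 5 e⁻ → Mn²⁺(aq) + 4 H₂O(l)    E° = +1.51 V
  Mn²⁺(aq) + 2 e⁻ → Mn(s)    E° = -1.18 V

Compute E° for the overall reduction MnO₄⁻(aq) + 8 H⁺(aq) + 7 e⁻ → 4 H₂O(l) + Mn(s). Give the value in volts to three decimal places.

Standard free energies of sequential steps add: ΔG°₃ = ΔG°₁ + ΔG°₂, so n₃E°₃ = n₁E°₁ + n₂E°₂.
E°₃ = (5×+1.51 + 2×-1.18) / 7 = (+5.190) / 7 = +0.741 V.
E° values themselves are not directly additive — weighting by electron count is essential.

+0.741 V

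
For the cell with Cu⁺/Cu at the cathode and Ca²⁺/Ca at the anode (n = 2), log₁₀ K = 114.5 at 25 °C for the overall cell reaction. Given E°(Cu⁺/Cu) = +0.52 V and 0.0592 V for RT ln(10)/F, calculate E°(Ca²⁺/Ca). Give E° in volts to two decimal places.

-2.87 V

E°cell = (0.0592/n)·log K = (0.0592/2)(114.5) = +3.389 V.
Since Cu⁺/Cu is the cathode and Ca²⁺/Ca the anode, E°cell = E°(Cu⁺/Cu) − E°(Ca²⁺/Ca).
So E°(Ca²⁺/Ca) = E°(Cu⁺/Cu) − E°cell = (+0.52) − (+3.389) = -2.87 V.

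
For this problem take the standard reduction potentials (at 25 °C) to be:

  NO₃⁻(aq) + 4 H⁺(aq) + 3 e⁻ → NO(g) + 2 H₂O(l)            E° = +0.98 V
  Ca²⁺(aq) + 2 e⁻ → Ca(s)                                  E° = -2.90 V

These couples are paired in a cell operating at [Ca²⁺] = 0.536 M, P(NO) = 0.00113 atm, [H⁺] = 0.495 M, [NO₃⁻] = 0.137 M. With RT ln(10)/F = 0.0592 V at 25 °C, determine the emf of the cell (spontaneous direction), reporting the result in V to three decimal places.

NO₃⁻/NO is the cathode (higher E°), Ca²⁺/Ca the anode: E°cell = +0.98 − (-2.90) = +3.88 V, n = 6.
Overall: 2 NO₃⁻(aq) + 8 H⁺(aq) + 3 Ca(s) → 2 NO(g) + 4 H₂O(l) + 3 Ca²⁺(aq)
Q = P(NO)^2·[Ca²⁺]^3 / ([NO₃⁻]^2·[H⁺]^8); log Q = -2.537.
E = E° − (0.0592/n) log Q = +3.88 − (0.0592/6)(-2.537) = +3.905 V.

+3.905 V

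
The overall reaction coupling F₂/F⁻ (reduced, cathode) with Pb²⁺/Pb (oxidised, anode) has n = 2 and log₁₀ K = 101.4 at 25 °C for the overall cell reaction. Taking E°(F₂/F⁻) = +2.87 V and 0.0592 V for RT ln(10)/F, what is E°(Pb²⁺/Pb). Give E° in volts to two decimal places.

-0.13 V

E°cell = (0.0592/n)·log K = (0.0592/2)(101.4) = +3.001 V.
Since F₂/F⁻ is the cathode and Pb²⁺/Pb the anode, E°cell = E°(F₂/F⁻) − E°(Pb²⁺/Pb).
So E°(Pb²⁺/Pb) = E°(F₂/F⁻) − E°cell = (+2.87) − (+3.001) = -0.13 V.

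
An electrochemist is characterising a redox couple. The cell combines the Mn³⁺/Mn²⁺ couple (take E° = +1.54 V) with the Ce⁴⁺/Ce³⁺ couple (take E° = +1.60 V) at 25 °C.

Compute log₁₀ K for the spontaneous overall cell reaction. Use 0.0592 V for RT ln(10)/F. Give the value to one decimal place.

Cathode: Ce⁴⁺/Ce³⁺; anode: Mn³⁺/Mn²⁺. E°cell = +0.06 V, n = 1.
log K = nE°cell / 0.0592 = (1)(+0.06) / 0.0592 = 1.0.

1.0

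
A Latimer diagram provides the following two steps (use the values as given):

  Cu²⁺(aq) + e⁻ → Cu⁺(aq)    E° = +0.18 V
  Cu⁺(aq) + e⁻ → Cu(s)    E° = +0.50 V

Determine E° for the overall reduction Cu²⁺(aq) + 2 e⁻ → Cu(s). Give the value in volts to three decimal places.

+0.340 V

Since ΔG° = −nFE° is additive over sequential reductions, n₃E°₃ = n₁E°₁ + n₂E°₂.
E°₃ = (1×+0.18 + 1×+0.50) / 2 = (+0.680) / 2 = +0.340 V.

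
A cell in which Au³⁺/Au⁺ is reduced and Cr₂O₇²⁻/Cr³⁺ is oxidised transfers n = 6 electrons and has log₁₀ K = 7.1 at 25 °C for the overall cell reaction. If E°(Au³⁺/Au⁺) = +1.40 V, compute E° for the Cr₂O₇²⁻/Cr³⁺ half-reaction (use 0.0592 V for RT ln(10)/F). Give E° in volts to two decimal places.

E°cell = (0.0592/n)·log K = (0.0592/6)(7.1) = +0.070 V.
Since Au³⁺/Au⁺ is the cathode and Cr₂O₇²⁻/Cr³⁺ the anode, E°cell = E°(Au³⁺/Au⁺) − E°(Cr₂O₇²⁻/Cr³⁺).
So E°(Cr₂O₇²⁻/Cr³⁺) = E°(Au³⁺/Au⁺) − E°cell = (+1.40) − (+0.070) = +1.33 V.

+1.33 V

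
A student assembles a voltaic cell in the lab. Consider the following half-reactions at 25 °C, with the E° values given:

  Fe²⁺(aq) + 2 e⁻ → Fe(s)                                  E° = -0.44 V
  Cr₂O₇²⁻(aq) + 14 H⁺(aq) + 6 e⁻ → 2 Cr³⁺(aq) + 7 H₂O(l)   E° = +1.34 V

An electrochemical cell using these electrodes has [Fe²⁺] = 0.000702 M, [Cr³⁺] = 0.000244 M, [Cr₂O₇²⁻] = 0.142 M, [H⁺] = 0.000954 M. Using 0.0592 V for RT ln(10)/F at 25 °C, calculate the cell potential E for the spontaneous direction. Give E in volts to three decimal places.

Cr₂O₇²⁻/Cr³⁺ is the cathode (higher E°), Fe²⁺/Fe the anode: E°cell = +1.34 − (-0.44) = +1.78 V, n = 6.
Overall: Cr₂O₇²⁻(aq) + 14 H⁺(aq) + 3 Fe(s) → 2 Cr³⁺(aq) + 7 H₂O(l) + 3 Fe²⁺(aq)
Q = [Cr³⁺]^2·[Fe²⁺]^3 / ([Cr₂O₇²⁻]·[H⁺]^14); log Q = 26.448.
E = E° − (0.0592/n) log Q = +1.78 − (0.0592/6)(26.448) = +1.519 V.

+1.519 V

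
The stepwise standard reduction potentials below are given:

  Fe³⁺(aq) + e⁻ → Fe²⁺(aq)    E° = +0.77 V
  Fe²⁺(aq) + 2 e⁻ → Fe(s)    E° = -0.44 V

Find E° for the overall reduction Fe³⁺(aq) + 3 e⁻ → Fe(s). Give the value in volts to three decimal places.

Standard free energies of sequential steps add: ΔG°₃ = ΔG°₁ + ΔG°₂, so n₃E°₃ = n₁E°₁ + n₂E°₂.
E°₃ = (1×+0.77 + 2×-0.44) / 3 = (-0.110) / 3 = -0.037 V.

-0.037 V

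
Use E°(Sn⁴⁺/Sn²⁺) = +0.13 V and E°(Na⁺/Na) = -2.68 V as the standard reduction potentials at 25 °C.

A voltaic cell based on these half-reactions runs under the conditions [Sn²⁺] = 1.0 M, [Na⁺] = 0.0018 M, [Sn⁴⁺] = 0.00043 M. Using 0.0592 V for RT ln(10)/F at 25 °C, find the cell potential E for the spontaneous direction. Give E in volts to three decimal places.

+2.873 V

Sn⁴⁺/Sn²⁺ is the cathode (higher E°), Na⁺/Na the anode: E°cell = +0.13 − (-2.68) = +2.81 V, n = 2.
Overall: Sn⁴⁺(aq) + 2 Na(s) → Sn²⁺(aq) + 2 Na⁺(aq)
Q = [Sn²⁺]·[Na⁺]^2 / ([Sn⁴⁺]); log Q = -2.123.
E = E° − (0.0592/n) log Q = +2.81 − (0.0592/2)(-2.123) = +2.873 V.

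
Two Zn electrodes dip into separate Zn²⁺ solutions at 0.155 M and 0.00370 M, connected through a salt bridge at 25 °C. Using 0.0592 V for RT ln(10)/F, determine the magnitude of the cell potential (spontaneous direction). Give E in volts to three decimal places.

+0.048 V

For a concentration cell E°cell = 0. The 0.155 M side is the cathode (reduction is favoured where [Zn²⁺] is higher).
With n = 2, E = −(0.0592/2) log([Zn²⁺]ₐₙ/[Zn²⁺]꜀ₐₜ) = −(0.0592/2) log(0.0037/0.155) = −(0.0592/2)(-1.622) = +0.048 V.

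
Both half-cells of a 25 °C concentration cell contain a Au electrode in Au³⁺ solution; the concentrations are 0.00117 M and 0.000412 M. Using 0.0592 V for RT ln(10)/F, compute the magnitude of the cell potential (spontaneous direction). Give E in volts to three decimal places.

For a concentration cell E°cell = 0. The 0.00117 M side is the cathode (reduction is favoured where [Au³⁺] is higher).
With n = 3, E = −(0.0592/3) log([Au³⁺]ₐₙ/[Au³⁺]꜀ₐₜ) = −(0.0592/3) log(0.000412/0.00117) = −(0.0592/3)(-0.453) = +0.009 V.

+0.009 V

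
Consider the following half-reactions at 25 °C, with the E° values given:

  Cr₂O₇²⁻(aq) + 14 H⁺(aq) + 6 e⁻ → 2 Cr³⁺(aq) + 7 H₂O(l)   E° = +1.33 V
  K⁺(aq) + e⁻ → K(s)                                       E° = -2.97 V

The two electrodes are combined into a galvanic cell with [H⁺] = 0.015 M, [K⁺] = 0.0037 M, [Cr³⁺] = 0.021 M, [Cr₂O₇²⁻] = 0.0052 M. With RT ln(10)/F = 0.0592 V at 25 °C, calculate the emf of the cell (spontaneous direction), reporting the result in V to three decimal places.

Cr₂O₇²⁻/Cr³⁺ is the cathode (higher E°), K⁺/K the anode: E°cell = +1.33 − (-2.97) = +4.30 V, n = 6.
Overall: Cr₂O₇²⁻(aq) + 14 H⁺(aq) + 6 K(s) → 2 Cr³⁺(aq) + 7 H₂O(l) + 6 K⁺(aq)
Q = [Cr³⁺]^2·[K⁺]^6 / ([Cr₂O₇²⁻]·[H⁺]^14); log Q = 9.872.
E = E° − (0.0592/n) log Q = +4.30 − (0.0592/6)(9.872) = +4.203 V.

+4.203 V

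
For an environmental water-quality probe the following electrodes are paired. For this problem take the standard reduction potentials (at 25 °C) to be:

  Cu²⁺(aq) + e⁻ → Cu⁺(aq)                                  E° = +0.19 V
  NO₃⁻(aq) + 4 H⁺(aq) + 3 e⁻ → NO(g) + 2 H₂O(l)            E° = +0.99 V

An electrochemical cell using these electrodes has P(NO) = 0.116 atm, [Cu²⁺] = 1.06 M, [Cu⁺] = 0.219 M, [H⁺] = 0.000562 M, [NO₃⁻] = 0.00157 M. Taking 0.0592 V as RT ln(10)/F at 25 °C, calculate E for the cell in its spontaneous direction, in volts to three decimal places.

NO₃⁻/NO is the cathode (higher E°), Cu²⁺/Cu⁺ the anode: E°cell = +0.99 − (+0.19) = +0.80 V, n = 3.
Overall: NO₃⁻(aq) + 4 H⁺(aq) + 3 Cu⁺(aq) → NO(g) + 2 H₂O(l) + 3 Cu²⁺(aq)
Q = P(NO)·[Cu²⁺]^3 / ([NO₃⁻]·[H⁺]^4·[Cu⁺]^3); log Q = 16.924.
E = E° − (0.0592/n) log Q = +0.80 − (0.0592/3)(16.924) = +0.466 V.

+0.466 V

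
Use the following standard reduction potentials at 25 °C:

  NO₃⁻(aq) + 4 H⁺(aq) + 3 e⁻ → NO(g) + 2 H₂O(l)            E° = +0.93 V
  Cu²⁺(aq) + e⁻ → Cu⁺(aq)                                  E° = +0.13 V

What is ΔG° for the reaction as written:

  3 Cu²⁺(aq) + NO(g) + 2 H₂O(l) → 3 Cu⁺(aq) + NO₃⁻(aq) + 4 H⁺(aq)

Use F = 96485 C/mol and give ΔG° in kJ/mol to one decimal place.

As written, Cu²⁺/Cu⁺ is reduced (cathode) and NO₃⁻/NO is oxidised (anode), so E°cell = (+0.13) − (+0.93) = -0.80 V.
Balancing electrons gives n = 3.
ΔG° = −nFE° = −(3)(96485)(-0.80) = 231,564 J = +231.6 kJ/mol.

+231.6 kJ/mol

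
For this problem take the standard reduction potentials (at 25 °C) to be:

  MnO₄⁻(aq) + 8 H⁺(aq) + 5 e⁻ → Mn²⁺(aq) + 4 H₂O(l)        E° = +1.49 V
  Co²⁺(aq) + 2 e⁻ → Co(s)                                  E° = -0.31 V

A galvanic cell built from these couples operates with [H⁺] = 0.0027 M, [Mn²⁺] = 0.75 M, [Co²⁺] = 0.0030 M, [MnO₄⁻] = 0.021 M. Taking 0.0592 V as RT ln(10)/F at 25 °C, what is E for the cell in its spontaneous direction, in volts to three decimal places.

MnO₄⁻/Mn²⁺ is the cathode (higher E°), Co²⁺/Co the anode: E°cell = +1.49 − (-0.31) = +1.80 V, n = 10.
Overall: 2 MnO₄⁻(aq) + 16 H⁺(aq) + 5 Co(s) → 2 Mn²⁺(aq) + 8 H₂O(l) + 5 Co²⁺(aq)
Q = [Mn²⁺]^2·[Co²⁺]^5 / ([MnO₄⁻]^2·[H⁺]^16); log Q = 31.589.
E = E° − (0.0592/n) log Q = +1.80 − (0.0592/10)(31.589) = +1.613 V.

+1.613 V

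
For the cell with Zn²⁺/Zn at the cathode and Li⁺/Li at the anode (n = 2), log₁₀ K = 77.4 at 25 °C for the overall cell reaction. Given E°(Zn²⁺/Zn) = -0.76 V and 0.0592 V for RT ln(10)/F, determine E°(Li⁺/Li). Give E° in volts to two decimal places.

E°cell = (0.0592/n)·log K = (0.0592/2)(77.4) = +2.291 V.
Since Zn²⁺/Zn is the cathode and Li⁺/Li the anode, E°cell = E°(Zn²⁺/Zn) − E°(Li⁺/Li).
So E°(Li⁺/Li) = E°(Zn²⁺/Zn) − E°cell = (-0.76) − (+2.291) = -3.05 V.

-3.05 V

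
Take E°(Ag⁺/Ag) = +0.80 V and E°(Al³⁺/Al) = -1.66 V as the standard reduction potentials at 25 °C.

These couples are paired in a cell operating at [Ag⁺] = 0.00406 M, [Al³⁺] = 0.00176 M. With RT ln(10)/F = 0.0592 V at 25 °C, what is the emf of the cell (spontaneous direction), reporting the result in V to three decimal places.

Ag⁺/Ag is the cathode (higher E°), Al³⁺/Al the anode: E°cell = +0.80 − (-1.66) = +2.46 V, n = 3.
Overall: 3 Ag⁺(aq) + Al(s) → 3 Ag(s) + Al³⁺(aq)
Q = [Al³⁺] / ([Ag⁺]^3); log Q = 4.420.
E = E° − (0.0592/n) log Q = +2.46 − (0.0592/3)(4.420) = +2.373 V.

+2.373 V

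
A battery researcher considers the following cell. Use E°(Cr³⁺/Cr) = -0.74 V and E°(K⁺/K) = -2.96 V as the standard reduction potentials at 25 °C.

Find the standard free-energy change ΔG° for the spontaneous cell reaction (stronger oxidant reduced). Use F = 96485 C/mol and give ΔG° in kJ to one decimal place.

-642.6 kJ

Cr³⁺/Cr (E° = -0.74 V) is the cathode; K⁺/K (E° = -2.96 V) is the anode, so E°cell = +2.22 V.
Balancing electrons gives n = 3 (lcm of 3 and 1).
ΔG° = −nFE° = −(3)(96485)(+2.22) = -642,590 J = -642.6 kJ.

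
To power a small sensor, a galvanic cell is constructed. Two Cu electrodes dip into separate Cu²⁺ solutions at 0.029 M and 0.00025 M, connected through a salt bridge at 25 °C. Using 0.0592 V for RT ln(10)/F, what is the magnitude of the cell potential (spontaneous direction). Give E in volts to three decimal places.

For a concentration cell E°cell = 0. The 0.029 M side is the cathode (reduction is favoured where [Cu²⁺] is higher).
With n = 2, E = −(0.0592/2) log([Cu²⁺]ₐₙ/[Cu²⁺]꜀ₐₜ) = −(0.0592/2) log(0.00025/0.029) = −(0.0592/2)(-2.064) = +0.061 V.

+0.061 V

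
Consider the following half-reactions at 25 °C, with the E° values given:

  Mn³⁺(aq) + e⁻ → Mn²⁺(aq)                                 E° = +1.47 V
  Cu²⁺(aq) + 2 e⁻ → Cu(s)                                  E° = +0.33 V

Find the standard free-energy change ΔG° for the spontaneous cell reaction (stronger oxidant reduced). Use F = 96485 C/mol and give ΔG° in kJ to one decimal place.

-220.0 kJ

Mn³⁺/Mn²⁺ (E° = +1.47 V) is the cathode; Cu²⁺/Cu (E° = +0.33 V) is the anode, so E°cell = +1.14 V.
Balancing electrons gives n = 2 (lcm of 1 and 2).
ΔG° = −nFE° = −(2)(96485)(+1.14) = -219,986 J = -220.0 kJ.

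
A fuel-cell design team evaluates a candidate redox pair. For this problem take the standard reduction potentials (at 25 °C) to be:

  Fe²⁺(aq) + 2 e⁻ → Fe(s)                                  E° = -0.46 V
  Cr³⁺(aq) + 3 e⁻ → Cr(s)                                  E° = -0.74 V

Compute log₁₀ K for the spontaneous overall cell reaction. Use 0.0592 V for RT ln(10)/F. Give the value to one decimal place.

28.4

Cathode: Fe²⁺/Fe; anode: Cr³⁺/Cr. E°cell = +0.28 V, n = 6.
log K = nE°cell / 0.0592 = (6)(+0.28) / 0.0592 = 28.4.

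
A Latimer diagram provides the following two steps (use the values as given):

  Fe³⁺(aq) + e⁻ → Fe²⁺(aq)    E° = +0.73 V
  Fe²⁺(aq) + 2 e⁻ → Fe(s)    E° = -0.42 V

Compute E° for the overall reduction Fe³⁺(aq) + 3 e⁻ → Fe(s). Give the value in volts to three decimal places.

Adding the free-energy changes (−nFE°) of the two steps gives −n₃FE°₃ = −n₁FE°₁ − n₂FE°₂.
E°₃ = (1×+0.73 + 2×-0.42) / 3 = (-0.110) / 3 = -0.037 V.

-0.037 V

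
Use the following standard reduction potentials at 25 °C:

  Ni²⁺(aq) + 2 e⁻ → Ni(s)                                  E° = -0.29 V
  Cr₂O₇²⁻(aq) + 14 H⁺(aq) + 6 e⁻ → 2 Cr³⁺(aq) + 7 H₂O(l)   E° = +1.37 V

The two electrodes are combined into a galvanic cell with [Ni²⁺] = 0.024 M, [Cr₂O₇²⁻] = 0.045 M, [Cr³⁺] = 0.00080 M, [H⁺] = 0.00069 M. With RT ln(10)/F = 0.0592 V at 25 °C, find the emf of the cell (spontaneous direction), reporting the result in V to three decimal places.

+1.319 V

Cr₂O₇²⁻/Cr³⁺ is the cathode (higher E°), Ni²⁺/Ni the anode: E°cell = +1.37 − (-0.29) = +1.66 V, n = 6.
Overall: Cr₂O₇²⁻(aq) + 14 H⁺(aq) + 3 Ni(s) → 2 Cr³⁺(aq) + 7 H₂O(l) + 3 Ni²⁺(aq)
Q = [Cr³⁺]^2·[Ni²⁺]^3 / ([Cr₂O₇²⁻]·[H⁺]^14); log Q = 34.550.
E = E° − (0.0592/n) log Q = +1.66 − (0.0592/6)(34.550) = +1.319 V.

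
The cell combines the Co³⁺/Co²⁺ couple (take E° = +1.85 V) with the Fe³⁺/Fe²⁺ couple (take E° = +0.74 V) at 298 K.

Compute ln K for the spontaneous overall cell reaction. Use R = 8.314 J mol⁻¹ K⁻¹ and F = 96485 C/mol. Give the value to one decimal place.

Cathode: Co³⁺/Co²⁺; anode: Fe³⁺/Fe²⁺. E°cell = (+1.85) − (+0.74) = +1.11 V, with n = 1.
ΔG° = −nFE° = −RT ln K, so ln K = nFE°/(RT) = (1)(96485)(+1.11) / ((8.314)(298)) = 43.227.

43.2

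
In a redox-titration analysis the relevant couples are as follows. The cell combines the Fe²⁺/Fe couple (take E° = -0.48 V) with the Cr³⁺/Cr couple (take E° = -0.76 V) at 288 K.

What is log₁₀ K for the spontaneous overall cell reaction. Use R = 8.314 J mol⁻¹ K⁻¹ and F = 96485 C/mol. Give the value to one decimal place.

29.4

Cathode: Fe²⁺/Fe; anode: Cr³⁺/Cr. E°cell = (-0.48) − (-0.76) = +0.28 V, with n = 6.
ΔG° = −nFE° = −RT ln K, so ln K = nFE°/(RT) = (6)(96485)(+0.28) / ((8.314)(288)) = 67.697.
log₁₀ K = 67.697 / ln 10 = 29.4.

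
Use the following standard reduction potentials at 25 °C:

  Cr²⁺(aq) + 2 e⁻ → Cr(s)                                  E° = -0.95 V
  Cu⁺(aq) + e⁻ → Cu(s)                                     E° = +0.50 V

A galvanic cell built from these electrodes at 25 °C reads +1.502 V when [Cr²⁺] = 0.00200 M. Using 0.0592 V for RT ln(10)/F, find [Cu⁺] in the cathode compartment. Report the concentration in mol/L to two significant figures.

0.34 M

Cu⁺/Cu is the cathode, Cr²⁺/Cr the anode: E°cell = +1.45 V, n = 2.
Overall reaction: 2 Cu⁺(aq) + Cr(s) → 2 Cu(s) + Cr²⁺(aq); Q = [Cr²⁺]^1/[Cu⁺]^2.
From E = E° − (0.0592/n) log Q: log Q = (E° − E)·n/0.0592 = (+1.45 − (+1.502))·2/0.0592 = -1.7568.
So 2·log[Cu⁺] = 1·log(0.002) − log Q = -2.6990 − (-1.7568) = -0.9422; log[Cu⁺] = -0.9422 / 2 = -0.4711; [Cu⁺] = 10^(-0.4711) ≈ 0.34 M.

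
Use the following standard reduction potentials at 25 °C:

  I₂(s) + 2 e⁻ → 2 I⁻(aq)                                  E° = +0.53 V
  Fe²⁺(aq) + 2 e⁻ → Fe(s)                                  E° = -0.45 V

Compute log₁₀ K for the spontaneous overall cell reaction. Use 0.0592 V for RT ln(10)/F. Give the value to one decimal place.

33.1

Cathode: I₂/I⁻; anode: Fe²⁺/Fe. E°cell = +0.98 V, n = 2.
log K = nE°cell / 0.0592 = (2)(+0.98) / 0.0592 = 33.1.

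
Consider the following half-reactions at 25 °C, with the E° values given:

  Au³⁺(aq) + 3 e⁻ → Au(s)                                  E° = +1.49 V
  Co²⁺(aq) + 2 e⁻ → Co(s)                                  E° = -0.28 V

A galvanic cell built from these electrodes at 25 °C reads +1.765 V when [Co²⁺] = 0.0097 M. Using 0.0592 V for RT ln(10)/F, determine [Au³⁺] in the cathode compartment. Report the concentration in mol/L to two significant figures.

0.00053 M

Au³⁺/Au is the cathode, Co²⁺/Co the anode: E°cell = +1.77 V, n = 6.
Overall reaction: 2 Au³⁺(aq) + 3 Co(s) → 2 Au(s) + 3 Co²⁺(aq); Q = [Co²⁺]^3/[Au³⁺]^2.
From E = E° − (0.0592/n) log Q: log Q = (E° − E)·n/0.0592 = (+1.77 − (+1.765))·6/0.0592 = 0.5068.
So 2·log[Au³⁺] = 3·log(0.0097) − log Q = -6.0397 − (0.5068) = -6.5465; log[Au³⁺] = -6.5465 / 2 = -3.2732; [Au³⁺] = 10^(-3.2732) ≈ 0.00053 M.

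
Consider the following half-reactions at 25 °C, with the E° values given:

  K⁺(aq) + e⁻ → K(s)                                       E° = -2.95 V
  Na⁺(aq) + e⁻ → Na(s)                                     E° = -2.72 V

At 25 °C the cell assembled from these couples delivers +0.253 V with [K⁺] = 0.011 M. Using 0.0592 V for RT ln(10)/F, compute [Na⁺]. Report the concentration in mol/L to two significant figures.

Na⁺/Na is the cathode, K⁺/K the anode: E°cell = +0.23 V, n = 1.
Overall reaction: Na⁺(aq) + K(s) → Na(s) + K⁺(aq); Q = [K⁺]^1/[Na⁺]^1.
From E = E° − (0.0592/n) log Q: log Q = (E° − E)·n/0.0592 = (+0.23 − (+0.253))·1/0.0592 = -0.3885.
So 1·log[Na⁺] = 1·log(0.011) − log Q = -1.9586 − (-0.3885) = -1.5701; [Na⁺] = 10^(-1.5701) ≈ 0.027 M.

0.027 M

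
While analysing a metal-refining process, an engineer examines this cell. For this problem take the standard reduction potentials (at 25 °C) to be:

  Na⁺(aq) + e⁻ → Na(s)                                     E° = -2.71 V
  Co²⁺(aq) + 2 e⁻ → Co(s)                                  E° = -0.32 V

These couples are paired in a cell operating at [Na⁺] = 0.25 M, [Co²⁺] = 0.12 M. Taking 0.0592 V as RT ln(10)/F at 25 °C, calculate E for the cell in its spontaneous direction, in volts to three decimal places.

Co²⁺/Co is the cathode (higher E°), Na⁺/Na the anode: E°cell = -0.32 − (-2.71) = +2.39 V, n = 2.
Overall: Co²⁺(aq) + 2 Na(s) → Co(s) + 2 Na⁺(aq)
Q = [Na⁺]^2 / ([Co²⁺]); log Q = -0.283.
E = E° − (0.0592/n) log Q = +2.39 − (0.0592/2)(-0.283) = +2.398 V.

+2.398 V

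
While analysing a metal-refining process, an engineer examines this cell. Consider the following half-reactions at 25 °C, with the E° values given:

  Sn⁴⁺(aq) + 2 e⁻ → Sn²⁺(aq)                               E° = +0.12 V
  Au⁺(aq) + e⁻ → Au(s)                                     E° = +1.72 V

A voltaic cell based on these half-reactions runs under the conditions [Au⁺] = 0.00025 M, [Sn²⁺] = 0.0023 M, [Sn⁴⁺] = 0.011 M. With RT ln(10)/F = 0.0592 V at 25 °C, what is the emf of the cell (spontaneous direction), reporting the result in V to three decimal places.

Au⁺/Au is the cathode (higher E°), Sn⁴⁺/Sn²⁺ the anode: E°cell = +1.72 − (+0.12) = +1.60 V, n = 2.
Overall: 2 Au⁺(aq) + Sn²⁺(aq) → 2 Au(s) + Sn⁴⁺(aq)
Q = [Sn⁴⁺] / ([Au⁺]^2·[Sn²⁺]); log Q = 7.884.
E = E° − (0.0592/n) log Q = +1.60 − (0.0592/2)(7.884) = +1.367 V.

+1.367 V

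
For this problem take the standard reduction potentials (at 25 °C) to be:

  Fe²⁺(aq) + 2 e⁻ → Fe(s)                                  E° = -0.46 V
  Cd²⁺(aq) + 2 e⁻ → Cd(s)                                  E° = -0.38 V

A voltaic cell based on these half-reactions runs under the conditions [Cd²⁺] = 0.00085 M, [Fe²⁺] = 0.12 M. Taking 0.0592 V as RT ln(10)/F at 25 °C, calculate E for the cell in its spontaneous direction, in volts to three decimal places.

Cd²⁺/Cd is the cathode (higher E°), Fe²⁺/Fe the anode: E°cell = -0.38 − (-0.46) = +0.08 V, n = 2.
Overall: Cd²⁺(aq) + Fe(s) → Cd(s) + Fe²⁺(aq)
Q = [Fe²⁺] / ([Cd²⁺]); log Q = 2.150.
E = E° − (0.0592/n) log Q = +0.08 − (0.0592/2)(2.150) = +0.016 V.

+0.016 V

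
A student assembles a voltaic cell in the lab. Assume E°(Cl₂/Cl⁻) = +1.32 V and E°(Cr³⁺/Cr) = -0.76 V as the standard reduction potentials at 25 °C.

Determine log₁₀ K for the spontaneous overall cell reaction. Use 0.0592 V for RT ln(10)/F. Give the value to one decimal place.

Cathode: Cl₂/Cl⁻; anode: Cr³⁺/Cr. E°cell = +2.08 V, n = 6.
log K = nE°cell / 0.0592 = (6)(+2.08) / 0.0592 = 210.8.

210.8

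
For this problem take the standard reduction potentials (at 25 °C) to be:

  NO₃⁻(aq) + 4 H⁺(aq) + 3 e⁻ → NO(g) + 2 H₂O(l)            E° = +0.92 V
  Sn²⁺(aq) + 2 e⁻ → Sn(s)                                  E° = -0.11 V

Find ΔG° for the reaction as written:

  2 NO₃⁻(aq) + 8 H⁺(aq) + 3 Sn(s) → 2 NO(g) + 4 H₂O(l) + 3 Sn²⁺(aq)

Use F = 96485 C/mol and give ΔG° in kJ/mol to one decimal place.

As written, NO₃⁻/NO is reduced (cathode) and Sn²⁺/Sn is oxidised (anode), so E°cell = (+0.92) − (-0.11) = +1.03 V.
Balancing electrons gives n = 6.
ΔG° = −nFE° = −(6)(96485)(+1.03) = -596,277 J = -596.3 kJ/mol.

-596.3 kJ/mol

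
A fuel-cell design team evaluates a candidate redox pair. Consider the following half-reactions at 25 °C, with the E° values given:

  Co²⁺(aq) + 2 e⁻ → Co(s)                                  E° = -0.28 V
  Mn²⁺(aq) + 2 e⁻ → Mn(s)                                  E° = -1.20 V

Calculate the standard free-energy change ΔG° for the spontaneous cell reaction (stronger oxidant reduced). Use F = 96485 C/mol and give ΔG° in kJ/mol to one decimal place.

Co²⁺/Co (E° = -0.28 V) is the cathode; Mn²⁺/Mn (E° = -1.20 V) is the anode, so E°cell = +0.92 V.
Balancing electrons gives n = 2 (lcm of 2 and 2).
ΔG° = −nFE° = −(2)(96485)(+0.92) = -177,532 J = -177.5 kJ/mol.

-177.5 kJ/mol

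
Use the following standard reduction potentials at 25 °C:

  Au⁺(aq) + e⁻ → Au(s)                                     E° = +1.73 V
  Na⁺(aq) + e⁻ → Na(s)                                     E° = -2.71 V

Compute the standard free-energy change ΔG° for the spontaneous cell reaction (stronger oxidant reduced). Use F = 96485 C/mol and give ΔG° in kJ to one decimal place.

Au⁺/Au (E° = +1.73 V) is the cathode; Na⁺/Na (E° = -2.71 V) is the anode, so E°cell = +4.44 V.
Balancing electrons gives n = 1 (lcm of 1 and 1).
ΔG° = −nFE° = −(1)(96485)(+4.44) = -428,393 J = -428.4 kJ.

-428.4 kJ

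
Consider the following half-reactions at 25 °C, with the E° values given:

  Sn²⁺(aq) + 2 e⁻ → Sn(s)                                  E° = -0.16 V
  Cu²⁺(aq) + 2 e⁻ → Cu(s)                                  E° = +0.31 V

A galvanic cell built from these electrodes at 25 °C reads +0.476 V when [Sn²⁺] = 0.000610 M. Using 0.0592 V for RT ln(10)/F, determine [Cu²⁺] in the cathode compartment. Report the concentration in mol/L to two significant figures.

Cu²⁺/Cu is the cathode, Sn²⁺/Sn the anode: E°cell = +0.47 V, n = 2.
Overall reaction: Cu²⁺(aq) + Sn(s) → Cu(s) + Sn²⁺(aq); Q = [Sn²⁺]^1/[Cu²⁺]^1.
From E = E° − (0.0592/n) log Q: log Q = (E° − E)·n/0.0592 = (+0.47 − (+0.476))·2/0.0592 = -0.2027.
So 1·log[Cu²⁺] = 1·log(0.00061) − log Q = -3.2147 − (-0.2027) = -3.0120; [Cu²⁺] = 10^(-3.0120) ≈ 0.00097 M.

0.00097 M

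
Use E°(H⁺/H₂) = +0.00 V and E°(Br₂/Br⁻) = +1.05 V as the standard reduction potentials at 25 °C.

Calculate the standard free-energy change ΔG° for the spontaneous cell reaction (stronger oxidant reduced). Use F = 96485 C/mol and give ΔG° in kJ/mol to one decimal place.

Br₂/Br⁻ (E° = +1.05 V) is the cathode; H⁺/H₂ (E° = +0.00 V) is the anode, so E°cell = +1.05 V.
Balancing electrons gives n = 2 (lcm of 2 and 2).
ΔG° = −nFE° = −(2)(96485)(+1.05) = -202,618 J = -202.6 kJ/mol.

-202.6 kJ/mol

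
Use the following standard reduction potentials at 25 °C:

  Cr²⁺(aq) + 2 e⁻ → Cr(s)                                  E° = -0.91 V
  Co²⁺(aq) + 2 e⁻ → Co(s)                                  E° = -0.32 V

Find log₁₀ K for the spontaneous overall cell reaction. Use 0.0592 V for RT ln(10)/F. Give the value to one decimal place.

19.9

Cathode: Co²⁺/Co; anode: Cr²⁺/Cr. E°cell = +0.59 V, n = 2.
log K = nE°cell / 0.0592 = (2)(+0.59) / 0.0592 = 19.9.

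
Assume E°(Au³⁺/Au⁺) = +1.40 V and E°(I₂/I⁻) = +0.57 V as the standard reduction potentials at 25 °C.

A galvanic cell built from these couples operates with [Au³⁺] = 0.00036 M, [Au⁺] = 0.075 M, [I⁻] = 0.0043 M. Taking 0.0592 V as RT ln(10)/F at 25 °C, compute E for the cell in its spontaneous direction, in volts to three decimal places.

Au³⁺/Au⁺ is the cathode (higher E°), I₂/I⁻ the anode: E°cell = +1.40 − (+0.57) = +0.83 V, n = 2.
Overall: Au³⁺(aq) + 2 I⁻(aq) → Au⁺(aq) + I₂(s)
Q = [Au⁺] / ([Au³⁺]·[I⁻]^2); log Q = 7.052.
E = E° − (0.0592/n) log Q = +0.83 − (0.0592/2)(7.052) = +0.621 V.

+0.621 V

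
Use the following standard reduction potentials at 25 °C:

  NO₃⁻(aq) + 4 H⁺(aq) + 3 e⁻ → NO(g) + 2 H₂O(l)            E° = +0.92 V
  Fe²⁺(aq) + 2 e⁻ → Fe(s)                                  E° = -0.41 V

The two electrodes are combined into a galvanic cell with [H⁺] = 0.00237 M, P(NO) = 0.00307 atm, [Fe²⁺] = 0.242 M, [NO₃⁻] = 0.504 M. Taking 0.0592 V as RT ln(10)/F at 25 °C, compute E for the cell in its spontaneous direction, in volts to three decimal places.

NO₃⁻/NO is the cathode (higher E°), Fe²⁺/Fe the anode: E°cell = +0.92 − (-0.41) = +1.33 V, n = 6.
Overall: 2 NO₃⁻(aq) + 8 H⁺(aq) + 3 Fe(s) → 2 NO(g) + 4 H₂O(l) + 3 Fe²⁺(aq)
Q = P(NO)^2·[Fe²⁺]^3 / ([NO₃⁻]^2·[H⁺]^8); log Q = 14.723.
E = E° − (0.0592/n) log Q = +1.33 − (0.0592/6)(14.723) = +1.185 V.

+1.185 V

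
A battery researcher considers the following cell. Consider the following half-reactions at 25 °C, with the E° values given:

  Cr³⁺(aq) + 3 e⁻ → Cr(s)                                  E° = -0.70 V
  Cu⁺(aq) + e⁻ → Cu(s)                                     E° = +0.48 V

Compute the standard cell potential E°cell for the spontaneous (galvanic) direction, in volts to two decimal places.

+1.18 V

The Cu⁺/Cu couple has the higher reduction potential, so it is the cathode; Cr³⁺/Cr is oxidised at the anode.
E°cell = E°(cathode) − E°(anode) = (+0.48) − (-0.70) = +1.18 V.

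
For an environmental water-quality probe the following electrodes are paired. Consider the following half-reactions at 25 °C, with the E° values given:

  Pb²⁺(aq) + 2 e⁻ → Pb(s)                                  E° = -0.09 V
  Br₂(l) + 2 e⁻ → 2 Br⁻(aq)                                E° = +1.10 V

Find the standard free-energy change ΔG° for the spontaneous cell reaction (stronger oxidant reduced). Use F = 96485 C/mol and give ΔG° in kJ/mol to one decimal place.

Br₂/Br⁻ (E° = +1.10 V) is the cathode; Pb²⁺/Pb (E° = -0.09 V) is the anode, so E°cell = +1.19 V.
Balancing electrons gives n = 2 (lcm of 2 and 2).
ΔG° = −nFE° = −(2)(96485)(+1.19) = -229,634 J = -229.6 kJ/mol.

-229.6 kJ/mol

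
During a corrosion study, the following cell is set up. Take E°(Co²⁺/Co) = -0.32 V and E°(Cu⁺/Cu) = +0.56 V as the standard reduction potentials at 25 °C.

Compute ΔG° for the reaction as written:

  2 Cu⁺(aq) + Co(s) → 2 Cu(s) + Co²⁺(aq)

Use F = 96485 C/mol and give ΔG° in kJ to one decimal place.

-169.8 kJ

As written, Cu⁺/Cu is reduced (cathode) and Co²⁺/Co is oxidised (anode), so E°cell = (+0.56) − (-0.32) = +0.88 V.
Balancing electrons gives n = 2.
ΔG° = −nFE° = −(2)(96485)(+0.88) = -169,814 J = -169.8 kJ.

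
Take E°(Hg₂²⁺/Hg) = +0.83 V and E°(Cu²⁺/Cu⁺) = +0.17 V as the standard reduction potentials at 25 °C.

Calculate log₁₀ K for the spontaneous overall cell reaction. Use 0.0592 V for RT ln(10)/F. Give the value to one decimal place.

Cathode: Hg₂²⁺/Hg; anode: Cu²⁺/Cu⁺. E°cell = +0.66 V, n = 2.
log K = nE°cell / 0.0592 = (2)(+0.66) / 0.0592 = 22.3.

22.3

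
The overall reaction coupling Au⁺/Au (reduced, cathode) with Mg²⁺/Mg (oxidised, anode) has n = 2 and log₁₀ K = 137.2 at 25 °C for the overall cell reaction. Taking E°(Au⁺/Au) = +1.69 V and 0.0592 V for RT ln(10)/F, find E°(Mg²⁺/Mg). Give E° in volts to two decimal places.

E°cell = (0.0592/n)·log K = (0.0592/2)(137.2) = +4.061 V.
Since Au⁺/Au is the cathode and Mg²⁺/Mg the anode, E°cell = E°(Au⁺/Au) − E°(Mg²⁺/Mg).
So E°(Mg²⁺/Mg) = E°(Au⁺/Au) − E°cell = (+1.69) − (+4.061) = -2.37 V.

-2.37 V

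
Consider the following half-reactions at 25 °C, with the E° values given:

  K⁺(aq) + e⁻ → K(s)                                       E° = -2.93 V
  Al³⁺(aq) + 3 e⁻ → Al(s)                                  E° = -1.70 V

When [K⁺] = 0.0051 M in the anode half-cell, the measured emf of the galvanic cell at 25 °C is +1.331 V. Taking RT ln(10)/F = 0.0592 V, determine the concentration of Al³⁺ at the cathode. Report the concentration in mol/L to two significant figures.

0.017 M

Al³⁺/Al is the cathode, K⁺/K the anode: E°cell = +1.23 V, n = 3.
Overall reaction: Al³⁺(aq) + 3 K(s) → Al(s) + 3 K⁺(aq); Q = [K⁺]^3/[Al³⁺]^1.
From E = E° − (0.0592/n) log Q: log Q = (E° − E)·n/0.0592 = (+1.23 − (+1.331))·3/0.0592 = -5.1182.
So 1·log[Al³⁺] = 3·log(0.0051) − log Q = -6.8773 − (-5.1182) = -1.7591; [Al³⁺] = 10^(-1.7591) ≈ 0.017 M.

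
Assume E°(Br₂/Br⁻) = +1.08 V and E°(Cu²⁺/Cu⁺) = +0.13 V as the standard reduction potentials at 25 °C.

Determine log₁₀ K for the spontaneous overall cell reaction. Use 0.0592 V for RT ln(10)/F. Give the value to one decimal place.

Cathode: Br₂/Br⁻; anode: Cu²⁺/Cu⁺. E°cell = +0.95 V, n = 2.
log K = nE°cell / 0.0592 = (2)(+0.95) / 0.0592 = 32.1.

32.1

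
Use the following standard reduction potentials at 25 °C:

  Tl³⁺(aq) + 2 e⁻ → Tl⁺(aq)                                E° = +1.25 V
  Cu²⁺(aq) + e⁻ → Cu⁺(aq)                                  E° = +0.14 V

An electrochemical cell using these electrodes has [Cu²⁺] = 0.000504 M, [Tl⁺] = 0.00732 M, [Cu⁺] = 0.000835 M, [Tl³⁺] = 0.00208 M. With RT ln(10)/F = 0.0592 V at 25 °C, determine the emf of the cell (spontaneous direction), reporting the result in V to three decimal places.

Tl³⁺/Tl⁺ is the cathode (higher E°), Cu²⁺/Cu⁺ the anode: E°cell = +1.25 − (+0.14) = +1.11 V, n = 2.
Overall: Tl³⁺(aq) + 2 Cu⁺(aq) → Tl⁺(aq) + 2 Cu²⁺(aq)
Q = [Tl⁺]·[Cu²⁺]^2 / ([Tl³⁺]·[Cu⁺]^2); log Q = 0.108.
E = E° − (0.0592/n) log Q = +1.11 − (0.0592/2)(0.108) = +1.107 V.

+1.107 V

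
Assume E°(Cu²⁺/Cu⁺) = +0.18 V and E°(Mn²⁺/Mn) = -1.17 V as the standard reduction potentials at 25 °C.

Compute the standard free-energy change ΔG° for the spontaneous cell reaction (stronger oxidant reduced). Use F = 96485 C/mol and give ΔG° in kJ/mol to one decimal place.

Cu²⁺/Cu⁺ (E° = +0.18 V) is the cathode; Mn²⁺/Mn (E° = -1.17 V) is the anode, so E°cell = +1.35 V.
Balancing electrons gives n = 2 (lcm of 1 and 2).
ΔG° = −nFE° = −(2)(96485)(+1.35) = -260,510 J = -260.5 kJ/mol.

-260.5 kJ/mol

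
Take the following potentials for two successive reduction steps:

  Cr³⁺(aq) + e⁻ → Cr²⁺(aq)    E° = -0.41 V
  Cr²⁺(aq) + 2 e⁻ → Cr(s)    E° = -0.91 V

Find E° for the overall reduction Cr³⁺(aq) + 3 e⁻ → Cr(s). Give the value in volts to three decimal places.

-0.743 V

Since ΔG° = −nFE° is additive over sequential reductions, n₃E°₃ = n₁E°₁ + n₂E°₂.
E°₃ = (1×-0.41 + 2×-0.91) / 3 = (-2.230) / 3 = -0.743 V.
E° values themselves are not directly additive — weighting by electron count is essential.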